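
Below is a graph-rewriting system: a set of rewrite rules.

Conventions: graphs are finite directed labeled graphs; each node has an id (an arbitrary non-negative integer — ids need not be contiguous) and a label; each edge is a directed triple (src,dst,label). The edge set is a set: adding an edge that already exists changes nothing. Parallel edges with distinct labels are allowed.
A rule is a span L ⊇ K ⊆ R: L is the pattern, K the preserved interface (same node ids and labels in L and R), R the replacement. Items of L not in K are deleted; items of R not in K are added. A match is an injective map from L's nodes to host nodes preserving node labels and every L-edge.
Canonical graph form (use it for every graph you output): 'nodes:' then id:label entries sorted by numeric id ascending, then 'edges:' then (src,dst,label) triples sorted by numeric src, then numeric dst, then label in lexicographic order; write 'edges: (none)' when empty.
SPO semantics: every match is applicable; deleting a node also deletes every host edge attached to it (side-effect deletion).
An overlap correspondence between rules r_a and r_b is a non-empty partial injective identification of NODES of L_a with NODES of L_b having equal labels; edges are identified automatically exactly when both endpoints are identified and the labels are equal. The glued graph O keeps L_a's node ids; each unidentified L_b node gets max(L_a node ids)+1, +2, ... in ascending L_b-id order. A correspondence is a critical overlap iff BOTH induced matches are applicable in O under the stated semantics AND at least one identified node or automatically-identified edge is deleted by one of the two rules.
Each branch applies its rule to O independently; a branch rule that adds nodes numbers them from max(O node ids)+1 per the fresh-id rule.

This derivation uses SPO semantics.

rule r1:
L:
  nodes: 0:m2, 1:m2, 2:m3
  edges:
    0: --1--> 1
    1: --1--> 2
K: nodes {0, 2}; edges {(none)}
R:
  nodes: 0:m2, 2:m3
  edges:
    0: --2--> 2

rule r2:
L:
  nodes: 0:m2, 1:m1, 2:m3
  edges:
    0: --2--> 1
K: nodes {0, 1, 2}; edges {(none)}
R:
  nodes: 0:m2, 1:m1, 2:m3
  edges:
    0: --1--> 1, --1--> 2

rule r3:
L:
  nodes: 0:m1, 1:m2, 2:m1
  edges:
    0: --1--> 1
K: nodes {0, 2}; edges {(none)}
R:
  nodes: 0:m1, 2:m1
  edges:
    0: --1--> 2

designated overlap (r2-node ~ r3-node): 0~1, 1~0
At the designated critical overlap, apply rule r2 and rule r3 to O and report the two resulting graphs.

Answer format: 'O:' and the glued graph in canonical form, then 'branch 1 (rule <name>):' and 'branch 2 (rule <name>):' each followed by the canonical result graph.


O:
nodes: 0:m2, 1:m1, 2:m3, 3:m1
edges: (0,1,2); (1,0,1)
branch 1 (rule r2):
nodes: 0:m2, 1:m1, 2:m3, 3:m1
edges: (0,1,1); (0,2,1); (1,0,1)
branch 2 (rule r3):
nodes: 1:m1, 2:m3, 3:m1
edges: (1,3,1)


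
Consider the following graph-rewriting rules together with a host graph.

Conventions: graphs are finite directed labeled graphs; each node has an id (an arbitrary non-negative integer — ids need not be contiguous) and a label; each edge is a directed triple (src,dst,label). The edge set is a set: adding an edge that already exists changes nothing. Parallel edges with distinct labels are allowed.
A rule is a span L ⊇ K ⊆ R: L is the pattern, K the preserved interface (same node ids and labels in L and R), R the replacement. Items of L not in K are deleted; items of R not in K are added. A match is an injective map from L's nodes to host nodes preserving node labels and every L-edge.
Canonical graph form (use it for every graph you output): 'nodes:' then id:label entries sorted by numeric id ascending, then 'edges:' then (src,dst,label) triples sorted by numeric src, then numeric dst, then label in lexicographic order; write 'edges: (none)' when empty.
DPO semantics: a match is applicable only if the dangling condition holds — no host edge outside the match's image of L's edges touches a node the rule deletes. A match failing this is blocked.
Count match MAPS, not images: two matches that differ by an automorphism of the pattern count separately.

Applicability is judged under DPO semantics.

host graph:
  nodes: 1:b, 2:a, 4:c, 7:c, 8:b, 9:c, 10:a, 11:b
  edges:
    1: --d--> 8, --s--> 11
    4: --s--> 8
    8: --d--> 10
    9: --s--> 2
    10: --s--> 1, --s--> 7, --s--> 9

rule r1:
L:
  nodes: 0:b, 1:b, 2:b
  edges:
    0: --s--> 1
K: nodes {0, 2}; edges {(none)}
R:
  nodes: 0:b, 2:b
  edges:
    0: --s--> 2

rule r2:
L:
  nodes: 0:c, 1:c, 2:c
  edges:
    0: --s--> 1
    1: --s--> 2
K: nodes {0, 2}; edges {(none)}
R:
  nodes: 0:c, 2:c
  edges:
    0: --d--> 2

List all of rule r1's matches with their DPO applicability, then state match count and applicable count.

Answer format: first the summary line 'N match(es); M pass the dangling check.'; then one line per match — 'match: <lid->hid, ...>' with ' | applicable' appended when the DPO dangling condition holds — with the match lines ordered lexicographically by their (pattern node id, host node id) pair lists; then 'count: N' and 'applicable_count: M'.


1 match(es); 1 pass the dangling check.
match: 0->1, 1->11, 2->8 | applicable
count: 1
applicable_count: 1


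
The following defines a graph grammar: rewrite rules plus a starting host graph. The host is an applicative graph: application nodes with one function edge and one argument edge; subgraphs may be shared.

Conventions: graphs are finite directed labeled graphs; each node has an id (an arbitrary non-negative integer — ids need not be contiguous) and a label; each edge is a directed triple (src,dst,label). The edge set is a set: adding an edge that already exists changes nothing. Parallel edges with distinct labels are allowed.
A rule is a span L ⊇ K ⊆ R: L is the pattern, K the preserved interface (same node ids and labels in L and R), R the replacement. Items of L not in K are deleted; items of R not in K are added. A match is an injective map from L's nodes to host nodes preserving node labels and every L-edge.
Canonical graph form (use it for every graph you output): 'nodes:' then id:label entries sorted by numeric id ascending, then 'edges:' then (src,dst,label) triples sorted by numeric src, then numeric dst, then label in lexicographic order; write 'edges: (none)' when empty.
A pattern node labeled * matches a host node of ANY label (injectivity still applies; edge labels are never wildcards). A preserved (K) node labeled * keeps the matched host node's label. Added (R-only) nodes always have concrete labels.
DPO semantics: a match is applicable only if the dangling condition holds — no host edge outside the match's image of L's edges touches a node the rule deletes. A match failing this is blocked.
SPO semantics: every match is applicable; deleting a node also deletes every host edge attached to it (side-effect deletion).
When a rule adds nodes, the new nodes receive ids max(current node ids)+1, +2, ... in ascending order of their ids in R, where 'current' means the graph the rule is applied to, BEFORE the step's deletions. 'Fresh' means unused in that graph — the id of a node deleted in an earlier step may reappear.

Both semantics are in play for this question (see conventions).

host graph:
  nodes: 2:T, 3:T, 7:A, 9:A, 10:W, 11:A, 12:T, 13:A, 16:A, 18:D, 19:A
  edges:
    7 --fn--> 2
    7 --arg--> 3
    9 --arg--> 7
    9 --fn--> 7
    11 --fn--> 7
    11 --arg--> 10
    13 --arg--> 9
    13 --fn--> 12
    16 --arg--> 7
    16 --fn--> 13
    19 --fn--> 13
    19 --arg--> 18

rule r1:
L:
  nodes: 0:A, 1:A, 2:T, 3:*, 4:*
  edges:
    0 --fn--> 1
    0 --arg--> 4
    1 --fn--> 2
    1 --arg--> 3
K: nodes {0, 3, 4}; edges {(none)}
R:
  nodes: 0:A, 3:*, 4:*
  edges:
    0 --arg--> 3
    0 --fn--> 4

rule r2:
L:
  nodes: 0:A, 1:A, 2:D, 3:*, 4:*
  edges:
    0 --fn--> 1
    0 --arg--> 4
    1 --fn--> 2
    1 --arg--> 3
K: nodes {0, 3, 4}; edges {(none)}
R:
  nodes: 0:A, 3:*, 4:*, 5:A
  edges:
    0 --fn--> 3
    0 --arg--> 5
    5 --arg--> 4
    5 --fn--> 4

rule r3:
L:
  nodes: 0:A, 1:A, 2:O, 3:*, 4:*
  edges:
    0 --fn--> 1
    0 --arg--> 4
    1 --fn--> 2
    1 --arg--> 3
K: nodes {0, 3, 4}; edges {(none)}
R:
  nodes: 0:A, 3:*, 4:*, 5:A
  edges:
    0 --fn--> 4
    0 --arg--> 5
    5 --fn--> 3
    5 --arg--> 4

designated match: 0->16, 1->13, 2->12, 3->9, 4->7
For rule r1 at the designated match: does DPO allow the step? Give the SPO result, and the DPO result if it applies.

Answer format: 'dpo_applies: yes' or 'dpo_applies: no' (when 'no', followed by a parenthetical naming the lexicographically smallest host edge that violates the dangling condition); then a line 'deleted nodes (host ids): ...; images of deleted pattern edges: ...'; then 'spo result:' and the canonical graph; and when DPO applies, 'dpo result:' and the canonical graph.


dpo_applies: no
(the rule deletes node 13, which keeps host edge (19,13,fn) outside the match image — the dangling condition fails, DPO blocks; SPO proceeds and side-deletes such edges)
deleted nodes (host ids): 12, 13; images of deleted pattern edges: (13,9,arg); (13,12,fn); (16,7,arg); (16,13,fn)
spo result:
nodes: 2:T, 3:T, 7:A, 9:A, 10:W, 11:A, 16:A, 18:D, 19:A
edges: (7,2,fn); (7,3,arg); (9,7,arg); (9,7,fn); (11,7,fn); (11,10,arg); (16,7,fn); (16,9,arg); (19,18,arg)


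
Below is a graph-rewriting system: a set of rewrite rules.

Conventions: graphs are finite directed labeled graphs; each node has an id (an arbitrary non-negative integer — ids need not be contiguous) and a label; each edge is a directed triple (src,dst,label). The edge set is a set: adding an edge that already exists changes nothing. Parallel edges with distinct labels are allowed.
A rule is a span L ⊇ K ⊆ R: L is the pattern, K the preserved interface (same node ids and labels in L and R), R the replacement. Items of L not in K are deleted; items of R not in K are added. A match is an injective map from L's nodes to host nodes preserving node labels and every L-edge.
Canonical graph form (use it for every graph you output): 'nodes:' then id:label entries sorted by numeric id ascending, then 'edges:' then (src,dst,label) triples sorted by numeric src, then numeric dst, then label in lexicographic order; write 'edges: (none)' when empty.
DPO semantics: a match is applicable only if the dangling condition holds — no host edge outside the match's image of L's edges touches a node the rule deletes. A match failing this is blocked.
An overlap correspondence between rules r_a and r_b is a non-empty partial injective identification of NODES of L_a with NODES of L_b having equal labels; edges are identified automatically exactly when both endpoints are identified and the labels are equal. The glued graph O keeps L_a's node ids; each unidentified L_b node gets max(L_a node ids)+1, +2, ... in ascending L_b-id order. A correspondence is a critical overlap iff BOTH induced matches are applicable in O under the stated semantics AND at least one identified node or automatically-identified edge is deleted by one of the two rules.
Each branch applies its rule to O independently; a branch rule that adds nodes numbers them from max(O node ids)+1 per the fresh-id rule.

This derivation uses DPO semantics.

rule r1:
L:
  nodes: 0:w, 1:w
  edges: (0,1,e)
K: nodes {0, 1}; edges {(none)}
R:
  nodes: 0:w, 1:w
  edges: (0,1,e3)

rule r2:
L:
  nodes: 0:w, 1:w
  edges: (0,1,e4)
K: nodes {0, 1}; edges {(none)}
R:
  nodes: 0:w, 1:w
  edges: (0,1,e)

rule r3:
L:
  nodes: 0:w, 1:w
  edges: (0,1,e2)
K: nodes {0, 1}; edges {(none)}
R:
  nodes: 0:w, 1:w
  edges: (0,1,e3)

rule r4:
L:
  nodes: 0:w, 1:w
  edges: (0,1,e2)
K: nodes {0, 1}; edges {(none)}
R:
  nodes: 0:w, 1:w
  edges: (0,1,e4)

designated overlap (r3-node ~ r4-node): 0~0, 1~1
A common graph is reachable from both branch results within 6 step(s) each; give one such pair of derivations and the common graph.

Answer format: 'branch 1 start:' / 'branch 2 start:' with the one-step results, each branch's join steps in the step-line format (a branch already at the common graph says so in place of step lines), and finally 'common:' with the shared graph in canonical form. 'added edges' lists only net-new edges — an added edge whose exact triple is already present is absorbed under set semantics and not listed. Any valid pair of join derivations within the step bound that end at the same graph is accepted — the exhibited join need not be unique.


branch 1 start:
nodes: 0:w, 1:w
edges: (0,1,e3)
branch 2 start:
nodes: 0:w, 1:w
edges: (0,1,e4)
branch 1: already at the common graph (0 steps)
branch 2 step 1: rule r2; match: 0->0, 1->1; deleted nodes (none); deleted edges (0,1,e4); added nodes (none); added edges (0,1,e); result: nodes: 0:w, 1:w edges: (0,1,e)
branch 2 step 2: rule r1; match: 0->0, 1->1; deleted nodes (none); deleted edges (0,1,e); added nodes (none); added edges (0,1,e3); result: nodes: 0:w, 1:w edges: (0,1,e3)
common:
nodes: 0:w, 1:w
edges: (0,1,e3)


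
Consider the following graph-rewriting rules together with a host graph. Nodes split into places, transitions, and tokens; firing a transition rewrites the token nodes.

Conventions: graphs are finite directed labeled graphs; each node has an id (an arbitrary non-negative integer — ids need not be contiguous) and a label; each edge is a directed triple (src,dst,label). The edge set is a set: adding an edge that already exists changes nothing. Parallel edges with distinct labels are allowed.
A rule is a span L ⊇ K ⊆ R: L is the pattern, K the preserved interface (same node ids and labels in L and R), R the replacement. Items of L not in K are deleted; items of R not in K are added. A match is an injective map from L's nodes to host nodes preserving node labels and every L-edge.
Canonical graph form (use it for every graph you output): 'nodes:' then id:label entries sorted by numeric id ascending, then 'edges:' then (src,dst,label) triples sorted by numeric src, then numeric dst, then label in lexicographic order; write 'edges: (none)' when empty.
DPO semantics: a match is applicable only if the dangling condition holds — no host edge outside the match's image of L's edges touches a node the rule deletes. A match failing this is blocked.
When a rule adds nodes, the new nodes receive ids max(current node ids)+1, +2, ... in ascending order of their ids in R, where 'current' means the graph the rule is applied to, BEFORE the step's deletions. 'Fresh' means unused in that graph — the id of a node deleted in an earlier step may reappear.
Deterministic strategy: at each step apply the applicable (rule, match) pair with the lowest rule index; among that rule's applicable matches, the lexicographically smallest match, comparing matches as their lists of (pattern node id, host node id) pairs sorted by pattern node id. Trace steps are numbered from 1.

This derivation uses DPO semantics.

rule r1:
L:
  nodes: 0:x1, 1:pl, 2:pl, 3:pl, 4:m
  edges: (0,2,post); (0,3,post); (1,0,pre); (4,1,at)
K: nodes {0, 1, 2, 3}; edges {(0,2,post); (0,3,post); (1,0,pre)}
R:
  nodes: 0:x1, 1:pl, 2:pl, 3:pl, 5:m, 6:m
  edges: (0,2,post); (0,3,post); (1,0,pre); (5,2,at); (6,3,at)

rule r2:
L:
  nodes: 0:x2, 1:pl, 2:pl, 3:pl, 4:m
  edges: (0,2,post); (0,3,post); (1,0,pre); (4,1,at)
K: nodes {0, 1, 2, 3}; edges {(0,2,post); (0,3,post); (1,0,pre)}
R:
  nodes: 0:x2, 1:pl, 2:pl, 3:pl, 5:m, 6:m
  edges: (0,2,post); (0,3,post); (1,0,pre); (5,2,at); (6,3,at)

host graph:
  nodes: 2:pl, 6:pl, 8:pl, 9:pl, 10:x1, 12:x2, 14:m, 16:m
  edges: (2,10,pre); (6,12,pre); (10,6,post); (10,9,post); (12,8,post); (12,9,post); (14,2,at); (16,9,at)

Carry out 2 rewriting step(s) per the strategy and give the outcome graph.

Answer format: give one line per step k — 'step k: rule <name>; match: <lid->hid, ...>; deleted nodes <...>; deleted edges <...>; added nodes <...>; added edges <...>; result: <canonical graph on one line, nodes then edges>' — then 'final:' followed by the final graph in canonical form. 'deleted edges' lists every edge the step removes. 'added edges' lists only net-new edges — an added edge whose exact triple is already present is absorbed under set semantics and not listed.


step 1: rule r1; match: 0->10, 1->2, 2->6, 3->9, 4->14; deleted nodes 14; deleted edges (14,2,at); added nodes 17, 18; added edges (17,6,at); (18,9,at); result: nodes: 2:pl, 6:pl, 8:pl, 9:pl, 10:x1, 12:x2, 16:m, 17:m, 18:m edges: (2,10,pre); (6,12,pre); (10,6,post); (10,9,post); (12,8,post); (12,9,post); (16,9,at); (17,6,at); (18,9,at)
step 2: rule r2; match: 0->12, 1->6, 2->8, 3->9, 4->17; deleted nodes 17; deleted edges (17,6,at); added nodes 19, 20; added edges (19,8,at); (20,9,at); result: nodes: 2:pl, 6:pl, 8:pl, 9:pl, 10:x1, 12:x2, 16:m, 18:m, 19:m, 20:m edges: (2,10,pre); (6,12,pre); (10,6,post); (10,9,post); (12,8,post); (12,9,post); (16,9,at); (18,9,at); (19,8,at); (20,9,at)
final:
nodes: 2:pl, 6:pl, 8:pl, 9:pl, 10:x1, 12:x2, 16:m, 18:m, 19:m, 20:m
edges: (2,10,pre); (6,12,pre); (10,6,post); (10,9,post); (12,8,post); (12,9,post); (16,9,at); (18,9,at); (19,8,at); (20,9,at)


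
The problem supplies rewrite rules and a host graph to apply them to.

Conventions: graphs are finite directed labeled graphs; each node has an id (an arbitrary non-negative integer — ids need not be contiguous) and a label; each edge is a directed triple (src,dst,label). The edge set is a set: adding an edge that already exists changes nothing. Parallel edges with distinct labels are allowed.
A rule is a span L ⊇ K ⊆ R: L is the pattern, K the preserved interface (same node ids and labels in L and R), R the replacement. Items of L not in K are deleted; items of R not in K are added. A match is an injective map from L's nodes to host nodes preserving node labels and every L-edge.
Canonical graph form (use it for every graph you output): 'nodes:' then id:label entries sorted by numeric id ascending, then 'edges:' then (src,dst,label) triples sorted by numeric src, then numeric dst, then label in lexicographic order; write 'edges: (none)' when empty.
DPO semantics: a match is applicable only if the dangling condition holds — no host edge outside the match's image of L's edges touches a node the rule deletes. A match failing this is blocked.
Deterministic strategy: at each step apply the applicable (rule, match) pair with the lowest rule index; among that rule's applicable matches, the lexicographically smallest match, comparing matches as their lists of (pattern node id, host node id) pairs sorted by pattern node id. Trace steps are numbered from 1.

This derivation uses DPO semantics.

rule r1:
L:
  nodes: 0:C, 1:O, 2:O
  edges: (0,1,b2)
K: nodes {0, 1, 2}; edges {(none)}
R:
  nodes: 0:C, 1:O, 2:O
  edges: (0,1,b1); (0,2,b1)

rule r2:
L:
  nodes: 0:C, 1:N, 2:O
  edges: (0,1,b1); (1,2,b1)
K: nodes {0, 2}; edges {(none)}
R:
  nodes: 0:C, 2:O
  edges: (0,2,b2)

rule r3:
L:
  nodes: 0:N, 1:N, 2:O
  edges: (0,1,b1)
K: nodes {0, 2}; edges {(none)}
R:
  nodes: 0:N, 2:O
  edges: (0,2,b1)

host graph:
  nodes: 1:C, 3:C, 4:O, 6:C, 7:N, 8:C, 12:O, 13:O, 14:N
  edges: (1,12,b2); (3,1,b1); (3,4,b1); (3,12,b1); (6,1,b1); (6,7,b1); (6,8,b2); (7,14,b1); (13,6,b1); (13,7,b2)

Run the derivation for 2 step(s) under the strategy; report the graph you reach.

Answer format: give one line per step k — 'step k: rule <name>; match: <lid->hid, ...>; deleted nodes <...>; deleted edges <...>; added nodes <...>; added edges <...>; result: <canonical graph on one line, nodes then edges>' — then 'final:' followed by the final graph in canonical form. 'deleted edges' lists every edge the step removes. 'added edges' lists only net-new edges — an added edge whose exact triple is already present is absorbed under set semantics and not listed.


step 1: rule r1; match: 0->1, 1->12, 2->4; deleted nodes (none); deleted edges (1,12,b2); added nodes (none); added edges (1,4,b1); (1,12,b1); result: nodes: 1:C, 3:C, 4:O, 6:C, 7:N, 8:C, 12:O, 13:O, 14:N edges: (1,4,b1); (1,12,b1); (3,1,b1); (3,4,b1); (3,12,b1); (6,1,b1); (6,7,b1); (6,8,b2); (7,14,b1); (13,6,b1); (13,7,b2)
step 2: rule r3; match: 0->7, 1->14, 2->4; deleted nodes 14; deleted edges (7,14,b1); added nodes (none); added edges (7,4,b1); result: nodes: 1:C, 3:C, 4:O, 6:C, 7:N, 8:C, 12:O, 13:O edges: (1,4,b1); (1,12,b1); (3,1,b1); (3,4,b1); (3,12,b1); (6,1,b1); (6,7,b1); (6,8,b2); (7,4,b1); (13,6,b1); (13,7,b2)
final:
nodes: 1:C, 3:C, 4:O, 6:C, 7:N, 8:C, 12:O, 13:O
edges: (1,4,b1); (1,12,b1); (3,1,b1); (3,4,b1); (3,12,b1); (6,1,b1); (6,7,b1); (6,8,b2); (7,4,b1); (13,6,b1); (13,7,b2)


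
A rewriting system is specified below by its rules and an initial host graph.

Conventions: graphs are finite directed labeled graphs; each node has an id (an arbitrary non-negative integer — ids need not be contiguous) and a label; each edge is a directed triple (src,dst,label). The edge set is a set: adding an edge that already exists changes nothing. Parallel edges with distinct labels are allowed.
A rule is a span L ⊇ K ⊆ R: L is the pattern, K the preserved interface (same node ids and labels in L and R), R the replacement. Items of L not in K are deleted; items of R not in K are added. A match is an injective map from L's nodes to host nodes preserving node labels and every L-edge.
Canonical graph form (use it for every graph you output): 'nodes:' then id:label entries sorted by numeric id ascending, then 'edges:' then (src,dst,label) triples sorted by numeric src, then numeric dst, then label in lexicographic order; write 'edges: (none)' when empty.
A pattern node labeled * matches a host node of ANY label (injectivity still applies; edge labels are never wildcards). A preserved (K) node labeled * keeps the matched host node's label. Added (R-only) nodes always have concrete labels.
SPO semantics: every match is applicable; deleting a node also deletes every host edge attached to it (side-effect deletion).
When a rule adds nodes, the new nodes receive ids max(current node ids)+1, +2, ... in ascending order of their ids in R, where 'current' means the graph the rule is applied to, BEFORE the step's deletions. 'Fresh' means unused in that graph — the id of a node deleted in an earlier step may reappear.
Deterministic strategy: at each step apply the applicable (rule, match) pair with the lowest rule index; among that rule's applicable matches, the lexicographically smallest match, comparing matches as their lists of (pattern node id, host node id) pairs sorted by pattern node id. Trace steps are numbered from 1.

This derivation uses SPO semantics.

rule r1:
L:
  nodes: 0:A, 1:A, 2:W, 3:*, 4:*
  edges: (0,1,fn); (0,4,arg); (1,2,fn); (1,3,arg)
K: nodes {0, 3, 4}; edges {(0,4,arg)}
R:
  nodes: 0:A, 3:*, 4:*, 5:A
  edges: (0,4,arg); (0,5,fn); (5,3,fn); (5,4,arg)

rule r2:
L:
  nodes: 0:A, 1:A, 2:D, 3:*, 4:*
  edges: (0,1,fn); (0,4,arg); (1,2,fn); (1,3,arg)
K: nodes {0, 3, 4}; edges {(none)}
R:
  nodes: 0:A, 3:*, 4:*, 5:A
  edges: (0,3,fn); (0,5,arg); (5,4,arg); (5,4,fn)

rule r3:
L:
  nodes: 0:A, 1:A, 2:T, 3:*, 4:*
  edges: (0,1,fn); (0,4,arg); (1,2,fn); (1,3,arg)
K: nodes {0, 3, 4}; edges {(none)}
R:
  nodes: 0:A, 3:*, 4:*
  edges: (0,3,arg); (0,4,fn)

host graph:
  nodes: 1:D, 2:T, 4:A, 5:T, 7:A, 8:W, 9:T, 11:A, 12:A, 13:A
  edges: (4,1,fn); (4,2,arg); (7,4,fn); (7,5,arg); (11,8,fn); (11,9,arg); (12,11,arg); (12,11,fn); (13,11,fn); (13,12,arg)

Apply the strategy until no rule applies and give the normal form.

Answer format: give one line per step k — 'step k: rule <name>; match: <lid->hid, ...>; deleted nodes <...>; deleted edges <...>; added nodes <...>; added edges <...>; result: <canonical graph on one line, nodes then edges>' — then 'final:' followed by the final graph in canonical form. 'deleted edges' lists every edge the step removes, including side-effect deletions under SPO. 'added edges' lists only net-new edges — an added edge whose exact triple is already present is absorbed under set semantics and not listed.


step 1: rule r1; match: 0->13, 1->11, 2->8, 3->9, 4->12; deleted nodes 8, 11; deleted edges (11,8,fn); (11,9,arg); (12,11,arg); (12,11,fn); (13,11,fn); added nodes 14; added edges (13,14,fn); (14,9,fn); (14,12,arg); result: nodes: 1:D, 2:T, 4:A, 5:T, 7:A, 9:T, 12:A, 13:A, 14:A edges: (4,1,fn); (4,2,arg); (7,4,fn); (7,5,arg); (13,12,arg); (13,14,fn); (14,9,fn); (14,12,arg)
step 2: rule r2; match: 0->7, 1->4, 2->1, 3->2, 4->5; deleted nodes 1, 4; deleted edges (4,1,fn); (4,2,arg); (7,4,fn); (7,5,arg); added nodes 15; added edges (7,2,fn); (7,15,arg); (15,5,arg); (15,5,fn); result: nodes: 2:T, 5:T, 7:A, 9:T, 12:A, 13:A, 14:A, 15:A edges: (7,2,fn); (7,15,arg); (13,12,arg); (13,14,fn); (14,9,fn); (14,12,arg); (15,5,arg); (15,5,fn)
final:
nodes: 2:T, 5:T, 7:A, 9:T, 12:A, 13:A, 14:A, 15:A
edges: (7,2,fn); (7,15,arg); (13,12,arg); (13,14,fn); (14,9,fn); (14,12,arg); (15,5,arg); (15,5,fn)


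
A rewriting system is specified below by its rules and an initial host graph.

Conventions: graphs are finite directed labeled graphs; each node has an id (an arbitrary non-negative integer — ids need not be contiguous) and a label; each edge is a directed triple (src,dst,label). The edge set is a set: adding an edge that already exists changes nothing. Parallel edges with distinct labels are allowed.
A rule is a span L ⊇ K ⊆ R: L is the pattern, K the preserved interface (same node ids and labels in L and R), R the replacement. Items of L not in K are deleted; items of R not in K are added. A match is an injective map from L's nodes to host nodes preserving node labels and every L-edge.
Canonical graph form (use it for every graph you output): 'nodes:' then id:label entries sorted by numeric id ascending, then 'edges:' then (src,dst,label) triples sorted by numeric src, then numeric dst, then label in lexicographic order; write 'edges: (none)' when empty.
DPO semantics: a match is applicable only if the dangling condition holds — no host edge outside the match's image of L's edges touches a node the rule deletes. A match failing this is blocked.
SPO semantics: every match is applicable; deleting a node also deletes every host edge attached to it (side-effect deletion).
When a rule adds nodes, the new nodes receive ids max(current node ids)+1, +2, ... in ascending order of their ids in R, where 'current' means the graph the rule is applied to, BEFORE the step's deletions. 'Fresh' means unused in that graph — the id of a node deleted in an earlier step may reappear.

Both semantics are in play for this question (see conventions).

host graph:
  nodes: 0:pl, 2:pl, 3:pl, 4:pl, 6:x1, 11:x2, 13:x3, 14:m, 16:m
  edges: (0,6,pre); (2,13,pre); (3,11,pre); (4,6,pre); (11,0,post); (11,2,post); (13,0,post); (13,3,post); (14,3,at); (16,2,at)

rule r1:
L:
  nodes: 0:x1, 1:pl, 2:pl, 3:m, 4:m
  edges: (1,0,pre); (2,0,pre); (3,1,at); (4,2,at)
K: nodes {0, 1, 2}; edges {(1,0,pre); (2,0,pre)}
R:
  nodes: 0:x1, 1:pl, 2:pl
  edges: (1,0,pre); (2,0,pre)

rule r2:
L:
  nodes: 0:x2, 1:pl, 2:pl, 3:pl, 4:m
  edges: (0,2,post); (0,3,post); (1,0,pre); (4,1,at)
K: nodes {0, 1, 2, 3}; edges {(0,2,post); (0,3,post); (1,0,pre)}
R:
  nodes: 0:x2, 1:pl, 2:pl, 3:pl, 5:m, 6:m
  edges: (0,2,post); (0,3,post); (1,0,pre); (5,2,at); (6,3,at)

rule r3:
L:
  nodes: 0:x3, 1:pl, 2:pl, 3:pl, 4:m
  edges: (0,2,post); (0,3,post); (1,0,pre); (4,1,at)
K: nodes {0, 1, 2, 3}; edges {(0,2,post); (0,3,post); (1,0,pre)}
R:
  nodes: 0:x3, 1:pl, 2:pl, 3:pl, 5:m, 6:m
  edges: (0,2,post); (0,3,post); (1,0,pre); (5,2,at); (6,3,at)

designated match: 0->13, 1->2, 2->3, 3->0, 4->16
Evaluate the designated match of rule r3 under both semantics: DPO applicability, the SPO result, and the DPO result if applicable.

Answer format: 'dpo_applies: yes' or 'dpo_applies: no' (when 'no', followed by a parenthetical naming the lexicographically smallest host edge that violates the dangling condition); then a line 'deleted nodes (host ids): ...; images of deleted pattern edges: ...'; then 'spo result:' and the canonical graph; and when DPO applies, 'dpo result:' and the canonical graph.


dpo_applies: yes
deleted nodes (host ids): 16; images of deleted pattern edges: (16,2,at)
spo result:
nodes: 0:pl, 2:pl, 3:pl, 4:pl, 6:x1, 11:x2, 13:x3, 14:m, 17:m, 18:m
edges: (0,6,pre); (2,13,pre); (3,11,pre); (4,6,pre); (11,0,post); (11,2,post); (13,0,post); (13,3,post); (14,3,at); (17,3,at); (18,0,at)
dpo result:
nodes: 0:pl, 2:pl, 3:pl, 4:pl, 6:x1, 11:x2, 13:x3, 14:m, 17:m, 18:m
edges: (0,6,pre); (2,13,pre); (3,11,pre); (4,6,pre); (11,0,post); (11,2,post); (13,0,post); (13,3,post); (14,3,at); (17,3,at); (18,0,at)


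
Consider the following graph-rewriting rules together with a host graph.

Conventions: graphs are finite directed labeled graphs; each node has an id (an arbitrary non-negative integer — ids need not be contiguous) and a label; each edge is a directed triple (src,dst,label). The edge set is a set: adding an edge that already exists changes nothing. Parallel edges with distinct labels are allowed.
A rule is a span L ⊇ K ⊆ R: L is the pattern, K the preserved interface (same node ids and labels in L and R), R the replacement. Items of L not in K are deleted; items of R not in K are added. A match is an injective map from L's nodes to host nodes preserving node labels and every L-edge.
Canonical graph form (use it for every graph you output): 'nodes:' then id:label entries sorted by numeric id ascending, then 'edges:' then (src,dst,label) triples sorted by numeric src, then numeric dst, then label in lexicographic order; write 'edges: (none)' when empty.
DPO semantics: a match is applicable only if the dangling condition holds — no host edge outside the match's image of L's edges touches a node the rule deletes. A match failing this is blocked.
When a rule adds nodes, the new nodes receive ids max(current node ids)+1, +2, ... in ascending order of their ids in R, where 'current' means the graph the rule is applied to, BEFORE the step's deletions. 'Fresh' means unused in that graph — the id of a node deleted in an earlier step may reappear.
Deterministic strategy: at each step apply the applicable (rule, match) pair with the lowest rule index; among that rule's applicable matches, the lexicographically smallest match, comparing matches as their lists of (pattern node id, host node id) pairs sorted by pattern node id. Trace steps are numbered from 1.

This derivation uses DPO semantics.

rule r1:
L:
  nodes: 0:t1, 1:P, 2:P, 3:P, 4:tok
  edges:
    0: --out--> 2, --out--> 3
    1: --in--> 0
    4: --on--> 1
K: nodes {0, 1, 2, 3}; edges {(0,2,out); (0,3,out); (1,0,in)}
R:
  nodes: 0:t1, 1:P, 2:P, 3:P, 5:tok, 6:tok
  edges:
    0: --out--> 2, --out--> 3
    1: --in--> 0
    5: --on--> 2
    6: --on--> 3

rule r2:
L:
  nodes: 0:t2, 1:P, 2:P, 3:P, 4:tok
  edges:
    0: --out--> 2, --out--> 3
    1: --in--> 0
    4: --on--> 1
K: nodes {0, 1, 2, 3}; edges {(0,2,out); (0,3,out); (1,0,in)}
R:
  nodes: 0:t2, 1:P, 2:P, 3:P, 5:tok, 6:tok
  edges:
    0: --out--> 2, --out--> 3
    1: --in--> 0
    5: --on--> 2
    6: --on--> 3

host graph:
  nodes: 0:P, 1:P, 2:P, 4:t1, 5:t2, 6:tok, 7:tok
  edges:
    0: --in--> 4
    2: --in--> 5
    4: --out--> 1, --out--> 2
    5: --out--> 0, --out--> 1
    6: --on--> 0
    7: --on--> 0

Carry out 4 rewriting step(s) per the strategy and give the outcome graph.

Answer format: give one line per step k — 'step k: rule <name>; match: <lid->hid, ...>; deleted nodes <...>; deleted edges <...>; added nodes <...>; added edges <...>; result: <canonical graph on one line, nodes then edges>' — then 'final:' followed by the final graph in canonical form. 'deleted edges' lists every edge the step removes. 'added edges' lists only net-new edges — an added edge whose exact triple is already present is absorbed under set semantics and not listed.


step 1: rule r1; match: 0->4, 1->0, 2->1, 3->2, 4->6; deleted nodes 6; deleted edges (6,0,on); added nodes 8, 9; added edges (8,1,on); (9,2,on); result: nodes: 0:P, 1:P, 2:P, 4:t1, 5:t2, 7:tok, 8:tok, 9:tok edges: (0,4,in); (2,5,in); (4,1,out); (4,2,out); (5,0,out); (5,1,out); (7,0,on); (8,1,on); (9,2,on)
step 2: rule r1; match: 0->4, 1->0, 2->1, 3->2, 4->7; deleted nodes 7; deleted edges (7,0,on); added nodes 10, 11; added edges (10,1,on); (11,2,on); result: nodes: 0:P, 1:P, 2:P, 4:t1, 5:t2, 8:tok, 9:tok, 10:tok, 11:tok edges: (0,4,in); (2,5,in); (4,1,out); (4,2,out); (5,0,out); (5,1,out); (8,1,on); (9,2,on); (10,1,on); (11,2,on)
step 3: rule r2; match: 0->5, 1->2, 2->0, 3->1, 4->9; deleted nodes 9; deleted edges (9,2,on); added nodes 12, 13; added edges (12,0,on); (13,1,on); result: nodes: 0:P, 1:P, 2:P, 4:t1, 5:t2, 8:tok, 10:tok, 11:tok, 12:tok, 13:tok edges: (0,4,in); (2,5,in); (4,1,out); (4,2,out); (5,0,out); (5,1,out); (8,1,on); (10,1,on); (11,2,on); (12,0,on); (13,1,on)
step 4: rule r1; match: 0->4, 1->0, 2->1, 3->2, 4->12; deleted nodes 12; deleted edges (12,0,on); added nodes 14, 15; added edges (14,1,on); (15,2,on); result: nodes: 0:P, 1:P, 2:P, 4:t1, 5:t2, 8:tok, 10:tok, 11:tok, 13:tok, 14:tok, 15:tok edges: (0,4,in); (2,5,in); (4,1,out); (4,2,out); (5,0,out); (5,1,out); (8,1,on); (10,1,on); (11,2,on); (13,1,on); (14,1,on); (15,2,on)
final:
nodes: 0:P, 1:P, 2:P, 4:t1, 5:t2, 8:tok, 10:tok, 11:tok, 13:tok, 14:tok, 15:tok
edges: (0,4,in); (2,5,in); (4,1,out); (4,2,out); (5,0,out); (5,1,out); (8,1,on); (10,1,on); (11,2,on); (13,1,on); (14,1,on); (15,2,on)


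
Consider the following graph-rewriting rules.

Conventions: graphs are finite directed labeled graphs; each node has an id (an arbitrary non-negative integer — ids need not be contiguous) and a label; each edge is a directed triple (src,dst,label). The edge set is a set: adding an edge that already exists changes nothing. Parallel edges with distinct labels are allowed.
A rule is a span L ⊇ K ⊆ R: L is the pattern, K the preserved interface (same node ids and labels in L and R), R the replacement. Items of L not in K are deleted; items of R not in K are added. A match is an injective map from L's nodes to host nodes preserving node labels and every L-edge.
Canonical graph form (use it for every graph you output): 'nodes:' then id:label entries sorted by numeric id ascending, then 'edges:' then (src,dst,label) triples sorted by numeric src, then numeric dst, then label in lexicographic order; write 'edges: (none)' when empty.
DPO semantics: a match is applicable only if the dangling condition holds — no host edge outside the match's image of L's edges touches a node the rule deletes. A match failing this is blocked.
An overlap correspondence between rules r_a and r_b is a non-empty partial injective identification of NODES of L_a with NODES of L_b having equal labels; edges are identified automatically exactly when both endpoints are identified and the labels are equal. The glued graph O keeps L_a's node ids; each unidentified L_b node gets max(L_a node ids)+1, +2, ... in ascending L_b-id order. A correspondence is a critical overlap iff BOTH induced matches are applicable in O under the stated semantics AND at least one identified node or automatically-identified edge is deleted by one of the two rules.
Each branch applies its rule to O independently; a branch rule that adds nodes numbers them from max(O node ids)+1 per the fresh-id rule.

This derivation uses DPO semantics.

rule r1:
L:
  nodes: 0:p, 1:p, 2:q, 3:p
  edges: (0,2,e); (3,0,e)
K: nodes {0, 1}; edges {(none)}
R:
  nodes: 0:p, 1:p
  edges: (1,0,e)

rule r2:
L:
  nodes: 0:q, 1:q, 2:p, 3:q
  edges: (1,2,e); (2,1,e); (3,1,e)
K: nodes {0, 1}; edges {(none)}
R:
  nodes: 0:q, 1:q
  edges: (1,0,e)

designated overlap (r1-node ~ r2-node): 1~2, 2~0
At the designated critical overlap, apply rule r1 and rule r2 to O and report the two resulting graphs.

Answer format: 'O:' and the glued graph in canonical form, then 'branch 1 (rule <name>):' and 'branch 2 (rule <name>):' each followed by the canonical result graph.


O:
nodes: 0:p, 1:p, 2:q, 3:p, 4:q, 5:q
edges: (0,2,e); (1,4,e); (3,0,e); (4,1,e); (5,4,e)
branch 1 (rule r1):
nodes: 0:p, 1:p, 4:q, 5:q
edges: (1,0,e); (1,4,e); (4,1,e); (5,4,e)
branch 2 (rule r2):
nodes: 0:p, 2:q, 3:p, 4:q
edges: (0,2,e); (3,0,e); (4,2,e)


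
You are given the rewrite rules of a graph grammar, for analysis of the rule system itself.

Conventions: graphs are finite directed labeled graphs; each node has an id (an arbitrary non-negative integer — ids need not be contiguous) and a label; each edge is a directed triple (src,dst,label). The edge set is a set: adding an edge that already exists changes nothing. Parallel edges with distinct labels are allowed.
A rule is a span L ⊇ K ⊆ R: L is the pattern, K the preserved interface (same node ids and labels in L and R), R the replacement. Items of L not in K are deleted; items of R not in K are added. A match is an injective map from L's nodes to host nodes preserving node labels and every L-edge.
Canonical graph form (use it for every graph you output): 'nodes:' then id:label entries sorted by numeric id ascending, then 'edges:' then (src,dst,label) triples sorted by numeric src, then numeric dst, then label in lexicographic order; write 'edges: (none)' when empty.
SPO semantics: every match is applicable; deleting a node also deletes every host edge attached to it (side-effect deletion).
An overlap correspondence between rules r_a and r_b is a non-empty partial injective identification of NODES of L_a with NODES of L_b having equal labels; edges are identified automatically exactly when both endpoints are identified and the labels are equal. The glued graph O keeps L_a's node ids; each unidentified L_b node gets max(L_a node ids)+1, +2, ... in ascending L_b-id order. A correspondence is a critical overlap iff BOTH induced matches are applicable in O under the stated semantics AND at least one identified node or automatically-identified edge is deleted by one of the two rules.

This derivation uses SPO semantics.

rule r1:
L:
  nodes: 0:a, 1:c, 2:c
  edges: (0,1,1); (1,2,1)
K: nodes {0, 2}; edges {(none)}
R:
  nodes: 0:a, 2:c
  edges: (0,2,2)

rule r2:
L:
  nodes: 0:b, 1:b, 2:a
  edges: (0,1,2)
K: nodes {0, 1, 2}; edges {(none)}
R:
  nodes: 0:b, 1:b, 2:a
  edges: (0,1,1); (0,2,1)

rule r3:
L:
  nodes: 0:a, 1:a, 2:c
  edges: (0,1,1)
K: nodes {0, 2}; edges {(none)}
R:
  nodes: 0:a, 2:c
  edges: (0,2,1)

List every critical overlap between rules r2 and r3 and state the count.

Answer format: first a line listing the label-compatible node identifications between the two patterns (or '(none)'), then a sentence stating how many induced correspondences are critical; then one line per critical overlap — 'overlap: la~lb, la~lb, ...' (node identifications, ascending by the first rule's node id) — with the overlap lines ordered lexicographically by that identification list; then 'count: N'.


label-compatible node identifications between L(r2) and L(r3): 2~0, 2~1
1 of the induced correspondences is a critical overlap of r2 and r3.
overlap: 2~1
count: 1


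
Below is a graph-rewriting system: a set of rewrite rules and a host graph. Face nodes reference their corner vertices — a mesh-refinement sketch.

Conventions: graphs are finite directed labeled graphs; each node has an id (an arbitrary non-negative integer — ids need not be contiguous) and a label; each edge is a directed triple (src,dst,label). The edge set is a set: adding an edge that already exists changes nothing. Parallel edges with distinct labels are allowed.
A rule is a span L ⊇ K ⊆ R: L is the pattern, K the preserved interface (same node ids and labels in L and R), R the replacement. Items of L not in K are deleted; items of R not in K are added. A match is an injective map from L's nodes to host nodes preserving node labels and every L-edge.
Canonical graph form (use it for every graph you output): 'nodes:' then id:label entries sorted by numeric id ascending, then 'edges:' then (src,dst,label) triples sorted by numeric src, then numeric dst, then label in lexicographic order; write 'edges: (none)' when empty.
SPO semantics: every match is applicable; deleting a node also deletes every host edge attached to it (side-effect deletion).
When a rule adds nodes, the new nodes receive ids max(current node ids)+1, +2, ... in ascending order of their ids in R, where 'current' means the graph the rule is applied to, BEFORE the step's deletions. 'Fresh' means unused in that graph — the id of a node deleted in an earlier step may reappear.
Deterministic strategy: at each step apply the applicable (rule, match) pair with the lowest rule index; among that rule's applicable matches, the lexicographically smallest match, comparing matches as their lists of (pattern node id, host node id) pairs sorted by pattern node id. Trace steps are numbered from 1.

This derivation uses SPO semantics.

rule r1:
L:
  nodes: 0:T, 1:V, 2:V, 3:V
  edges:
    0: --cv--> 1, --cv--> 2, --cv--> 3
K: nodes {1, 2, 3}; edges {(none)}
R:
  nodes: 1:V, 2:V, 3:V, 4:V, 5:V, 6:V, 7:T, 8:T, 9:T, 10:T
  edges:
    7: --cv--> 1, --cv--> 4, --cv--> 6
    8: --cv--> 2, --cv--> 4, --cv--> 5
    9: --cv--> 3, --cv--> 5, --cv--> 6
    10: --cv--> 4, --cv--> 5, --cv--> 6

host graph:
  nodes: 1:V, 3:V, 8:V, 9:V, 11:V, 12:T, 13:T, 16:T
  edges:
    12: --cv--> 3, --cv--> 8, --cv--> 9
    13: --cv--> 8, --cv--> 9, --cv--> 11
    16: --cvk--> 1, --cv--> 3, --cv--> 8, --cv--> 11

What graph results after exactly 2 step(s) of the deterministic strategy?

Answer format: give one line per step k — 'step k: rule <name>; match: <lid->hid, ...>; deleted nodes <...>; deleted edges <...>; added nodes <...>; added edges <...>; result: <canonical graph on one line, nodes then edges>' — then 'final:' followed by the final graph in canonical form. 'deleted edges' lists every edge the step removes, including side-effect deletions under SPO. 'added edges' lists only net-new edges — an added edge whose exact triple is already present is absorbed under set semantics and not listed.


step 1: rule r1; match: 0->12, 1->3, 2->8, 3->9; deleted nodes 12; deleted edges (12,3,cv); (12,8,cv); (12,9,cv); added nodes 17, 18, 19, 20, 21, 22, 23; added edges (20,3,cv); (20,17,cv); (20,19,cv); (21,8,cv); (21,17,cv); (21,18,cv); (22,9,cv); (22,18,cv); (22,19,cv); (23,17,cv); (23,18,cv); (23,19,cv); result: nodes: 1:V, 3:V, 8:V, 9:V, 11:V, 13:T, 16:T, 17:V, 18:V, 19:V, 20:T, 21:T, 22:T, 23:T edges: (13,8,cv); (13,9,cv); (13,11,cv); (16,1,cvk); (16,3,cv); (16,8,cv); (16,11,cv); (20,3,cv); (20,17,cv); (20,19,cv); (21,8,cv); (21,17,cv); (21,18,cv); (22,9,cv); (22,18,cv); (22,19,cv); (23,17,cv); (23,18,cv); (23,19,cv)
step 2: rule r1; match: 0->13, 1->8, 2->9, 3->11; deleted nodes 13; deleted edges (13,8,cv); (13,9,cv); (13,11,cv); added nodes 24, 25, 26, 27, 28, 29, 30; added edges (27,8,cv); (27,24,cv); (27,26,cv); (28,9,cv); (28,24,cv); (28,25,cv); (29,11,cv); (29,25,cv); (29,26,cv); (30,24,cv); (30,25,cv); (30,26,cv); result: nodes: 1:V, 3:V, 8:V, 9:V, 11:V, 16:T, 17:V, 18:V, 19:V, 20:T, 21:T, 22:T, 23:T, 24:V, 25:V, 26:V, 27:T, 28:T, 29:T, 30:T edges: (16,1,cvk); (16,3,cv); (16,8,cv); (16,11,cv); (20,3,cv); (20,17,cv); (20,19,cv); (21,8,cv); (21,17,cv); (21,18,cv); (22,9,cv); (22,18,cv); (22,19,cv); (23,17,cv); (23,18,cv); (23,19,cv); (27,8,cv); (27,24,cv); (27,26,cv); (28,9,cv); (28,24,cv); (28,25,cv); (29,11,cv); (29,25,cv); (29,26,cv); (30,24,cv); (30,25,cv); (30,26,cv)
final:
nodes: 1:V, 3:V, 8:V, 9:V, 11:V, 16:T, 17:V, 18:V, 19:V, 20:T, 21:T, 22:T, 23:T, 24:V, 25:V, 26:V, 27:T, 28:T, 29:T, 30:T
edges: (16,1,cvk); (16,3,cv); (16,8,cv); (16,11,cv); (20,3,cv); (20,17,cv); (20,19,cv); (21,8,cv); (21,17,cv); (21,18,cv); (22,9,cv); (22,18,cv); (22,19,cv); (23,17,cv); (23,18,cv); (23,19,cv); (27,8,cv); (27,24,cv); (27,26,cv); (28,9,cv); (28,24,cv); (28,25,cv); (29,11,cv); (29,25,cv); (29,26,cv); (30,24,cv); (30,25,cv); (30,26,cv)
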